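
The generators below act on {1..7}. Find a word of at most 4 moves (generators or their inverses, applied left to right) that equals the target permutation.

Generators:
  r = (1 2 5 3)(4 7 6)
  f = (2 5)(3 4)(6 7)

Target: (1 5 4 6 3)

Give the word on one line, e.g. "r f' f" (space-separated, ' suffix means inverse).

  after r: (1 2 5 3)(4 7 6)
  after f: (1 5 4 6 3)

r f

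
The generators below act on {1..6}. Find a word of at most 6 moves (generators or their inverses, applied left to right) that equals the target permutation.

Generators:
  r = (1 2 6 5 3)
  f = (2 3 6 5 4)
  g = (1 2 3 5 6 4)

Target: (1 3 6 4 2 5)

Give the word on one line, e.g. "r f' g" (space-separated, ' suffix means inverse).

g' f r' r'

  after g': (1 4 6 5 3 2)
  after f: (1 2)(4 5 6)
  after r': (2 3 5)(4 6)
  after r': (1 3 6 4 2 5)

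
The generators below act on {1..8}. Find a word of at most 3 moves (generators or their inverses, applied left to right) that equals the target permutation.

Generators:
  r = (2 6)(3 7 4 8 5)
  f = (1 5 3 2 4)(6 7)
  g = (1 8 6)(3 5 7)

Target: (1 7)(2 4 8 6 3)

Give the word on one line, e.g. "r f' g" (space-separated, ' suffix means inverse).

f g

  after f: (1 5 3 2 4)(6 7)
  after g: (1 7)(2 4 8 6 3)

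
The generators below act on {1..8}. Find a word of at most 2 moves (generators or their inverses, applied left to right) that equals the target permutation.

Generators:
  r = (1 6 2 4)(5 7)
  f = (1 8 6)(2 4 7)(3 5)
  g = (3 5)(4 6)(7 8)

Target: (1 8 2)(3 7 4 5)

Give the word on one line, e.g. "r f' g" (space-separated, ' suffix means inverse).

f r

  after f: (1 8 6)(2 4 7)(3 5)
  after r: (1 8 2)(3 7 4 5)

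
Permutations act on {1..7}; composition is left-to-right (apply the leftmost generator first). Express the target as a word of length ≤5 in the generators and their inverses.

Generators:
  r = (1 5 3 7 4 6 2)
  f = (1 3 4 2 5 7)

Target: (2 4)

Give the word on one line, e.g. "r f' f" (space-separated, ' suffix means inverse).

  after r': (1 2 6 4 7 3 5)
  after f: (1 5 3 7 4)(2 6)
  after r': (2 4)

r' f r'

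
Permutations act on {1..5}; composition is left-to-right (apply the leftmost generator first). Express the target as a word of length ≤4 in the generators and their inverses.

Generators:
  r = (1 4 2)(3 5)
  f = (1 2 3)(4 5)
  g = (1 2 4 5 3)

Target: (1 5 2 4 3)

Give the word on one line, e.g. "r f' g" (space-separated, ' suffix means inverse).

f' r

  after f': (1 3 2)(4 5)
  after r: (1 5 2 4 3)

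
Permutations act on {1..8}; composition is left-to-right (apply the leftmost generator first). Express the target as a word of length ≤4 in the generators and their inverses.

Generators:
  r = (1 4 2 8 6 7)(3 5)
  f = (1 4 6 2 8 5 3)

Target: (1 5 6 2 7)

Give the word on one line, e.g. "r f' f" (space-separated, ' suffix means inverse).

  after f': (1 3 5 8 2 6 4)
  after r: (1 5 6 2 7)

f' r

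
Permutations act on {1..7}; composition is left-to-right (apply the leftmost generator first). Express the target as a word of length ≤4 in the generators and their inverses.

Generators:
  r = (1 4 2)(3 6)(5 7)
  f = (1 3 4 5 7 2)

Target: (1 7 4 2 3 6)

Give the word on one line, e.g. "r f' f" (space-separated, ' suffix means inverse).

r' f'

  after r': (1 2 4)(3 6)(5 7)
  after f': (1 7 4 2 3 6)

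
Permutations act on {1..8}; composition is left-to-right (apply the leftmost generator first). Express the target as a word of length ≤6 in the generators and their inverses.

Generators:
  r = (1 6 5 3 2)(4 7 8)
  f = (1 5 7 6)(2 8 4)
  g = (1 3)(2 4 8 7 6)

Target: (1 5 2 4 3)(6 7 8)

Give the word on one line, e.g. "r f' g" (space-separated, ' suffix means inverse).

  after g': (1 3)(2 6 7 8 4)
  after g': (2 7 4 6 8)
  after r: (1 6 4 5 3 2 8)
  after r: (1 5 2 4 3)(6 7 8)

g' g' r r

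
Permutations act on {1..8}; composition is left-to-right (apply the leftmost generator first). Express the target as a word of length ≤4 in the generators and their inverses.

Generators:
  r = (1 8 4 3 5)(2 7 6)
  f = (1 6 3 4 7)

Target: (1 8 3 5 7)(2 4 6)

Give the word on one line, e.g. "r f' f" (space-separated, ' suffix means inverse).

  after r: (1 8 4 3 5)(2 7 6)
  after f': (1 8 3 5 7)(2 4 6)

r f'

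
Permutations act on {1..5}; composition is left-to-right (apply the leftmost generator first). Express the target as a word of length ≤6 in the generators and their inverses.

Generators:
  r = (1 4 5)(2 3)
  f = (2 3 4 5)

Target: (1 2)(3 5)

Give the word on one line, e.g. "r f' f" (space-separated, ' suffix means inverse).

  after f: (2 3 4 5)
  after r: (1 4)(3 5)
  after f': (1 3 4)(2 5)
  after r: (1 2)(3 5)

f r f' r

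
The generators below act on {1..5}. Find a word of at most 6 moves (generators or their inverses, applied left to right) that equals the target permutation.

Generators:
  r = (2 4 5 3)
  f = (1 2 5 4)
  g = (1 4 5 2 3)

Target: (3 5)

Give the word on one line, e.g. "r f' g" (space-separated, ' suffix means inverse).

r g f r'

  after r: (2 4 5 3)
  after g: (1 4 2 5)
  after f: (2 4 5)
  after r': (3 5)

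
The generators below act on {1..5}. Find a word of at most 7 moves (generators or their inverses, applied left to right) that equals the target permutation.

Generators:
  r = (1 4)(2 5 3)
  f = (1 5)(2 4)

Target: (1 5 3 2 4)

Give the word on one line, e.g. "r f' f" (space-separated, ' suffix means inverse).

f' r' f r' f'

  after f': (1 5)(2 4)
  after r': (1 2)(3 5 4)
  after f: (1 4 3)(2 5)
  after r': (3 4 5)
  after f': (1 5 3 2 4)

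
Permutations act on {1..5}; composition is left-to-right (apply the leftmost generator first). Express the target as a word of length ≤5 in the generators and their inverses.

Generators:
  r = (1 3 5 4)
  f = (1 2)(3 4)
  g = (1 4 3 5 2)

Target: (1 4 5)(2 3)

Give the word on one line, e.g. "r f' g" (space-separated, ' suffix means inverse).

f g' f r

  after f: (1 2)(3 4)
  after g': (1 5 3)
  after f: (1 5 4 3 2)
  after r: (1 4 5)(2 3)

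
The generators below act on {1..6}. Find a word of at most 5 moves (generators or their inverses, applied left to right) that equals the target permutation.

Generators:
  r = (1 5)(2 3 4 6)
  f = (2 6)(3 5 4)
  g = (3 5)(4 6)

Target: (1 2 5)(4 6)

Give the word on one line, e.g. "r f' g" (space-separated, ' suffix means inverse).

  after g: (3 5)(4 6)
  after r: (1 5 4 2 3)
  after f': (1 3)(2 4 6)
  after r': (1 2 3 5)
  after g': (1 2 5)(4 6)

g r f' r' g'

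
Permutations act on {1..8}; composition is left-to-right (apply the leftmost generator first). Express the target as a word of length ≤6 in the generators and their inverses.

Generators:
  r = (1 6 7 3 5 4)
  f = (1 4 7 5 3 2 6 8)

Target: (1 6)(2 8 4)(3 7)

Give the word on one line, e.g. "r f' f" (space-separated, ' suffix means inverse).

  after f: (1 4 7 5 3 2 6 8)
  after r': (1 5 7 3 2)(4 6 8)
  after f': (1 7 5 4 2 8)
  after r': (1 6)(2 8 4)(3 7)

f r' f' r'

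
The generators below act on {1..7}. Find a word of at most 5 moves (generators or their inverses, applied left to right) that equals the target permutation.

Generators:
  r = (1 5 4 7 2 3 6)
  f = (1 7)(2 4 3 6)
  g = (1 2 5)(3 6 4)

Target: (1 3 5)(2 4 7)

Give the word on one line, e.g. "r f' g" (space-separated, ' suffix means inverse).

r r g' f'

  after r: (1 5 4 7 2 3 6)
  after r: (1 4 2 6 5 7 3)
  after g': (1 6 2 3 5 7 4)
  after f': (1 3 5)(2 4 7)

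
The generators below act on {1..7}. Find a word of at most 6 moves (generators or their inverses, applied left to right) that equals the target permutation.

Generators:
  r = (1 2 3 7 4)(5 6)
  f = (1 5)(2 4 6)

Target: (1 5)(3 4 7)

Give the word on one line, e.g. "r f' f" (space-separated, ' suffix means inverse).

  after f: (1 5)(2 4 6)
  after f: (2 6 4)
  after r: (1 2 5 6)(3 7 4)
  after f': (1 6 5 4 3 7 2)
  after r: (1 5)(3 4 7)

f f r f' r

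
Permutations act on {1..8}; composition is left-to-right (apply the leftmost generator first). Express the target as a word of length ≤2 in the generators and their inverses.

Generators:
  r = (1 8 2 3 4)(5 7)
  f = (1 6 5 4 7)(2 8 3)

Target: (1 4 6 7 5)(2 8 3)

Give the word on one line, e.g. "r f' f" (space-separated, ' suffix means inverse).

f' f'

  after f': (1 7 4 5 6)(2 3 8)
  after f': (1 4 6 7 5)(2 8 3)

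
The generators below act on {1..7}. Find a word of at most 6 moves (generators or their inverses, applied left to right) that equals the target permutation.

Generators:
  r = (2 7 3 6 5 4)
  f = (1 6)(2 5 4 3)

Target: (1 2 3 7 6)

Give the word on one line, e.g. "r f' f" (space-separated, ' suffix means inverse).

f' r r f f

  after f': (1 6)(2 3 4 5)
  after r: (1 5 7 3 2 6)
  after r: (1 4 2 5 3 7 6)
  after f: (1 3 7)(2 4 5)
  after f: (1 2 3 7 6)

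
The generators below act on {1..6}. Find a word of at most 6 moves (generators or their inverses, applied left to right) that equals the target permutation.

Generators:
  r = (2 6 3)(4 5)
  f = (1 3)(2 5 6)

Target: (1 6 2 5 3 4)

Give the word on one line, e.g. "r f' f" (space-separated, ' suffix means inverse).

  after r: (2 6 3)(4 5)
  after f': (1 3 6)(2 5 4)
  after r': (1 6)(2 4 3)
  after f: (1 2 4)(3 5 6)
  after r: (1 6 2 5 3 4)

r f' r' f r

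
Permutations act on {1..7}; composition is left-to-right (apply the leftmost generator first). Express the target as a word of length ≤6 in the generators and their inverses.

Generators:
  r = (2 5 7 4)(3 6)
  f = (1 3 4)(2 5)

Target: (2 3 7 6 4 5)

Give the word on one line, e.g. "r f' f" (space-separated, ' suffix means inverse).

f r f' r f'

  after f: (1 3 4)(2 5)
  after r: (1 6 3 2 7 4)
  after f': (1 6)(2 7 3 5)
  after r: (1 3 7 6)(2 4)
  after f': (2 3 7 6 4 5)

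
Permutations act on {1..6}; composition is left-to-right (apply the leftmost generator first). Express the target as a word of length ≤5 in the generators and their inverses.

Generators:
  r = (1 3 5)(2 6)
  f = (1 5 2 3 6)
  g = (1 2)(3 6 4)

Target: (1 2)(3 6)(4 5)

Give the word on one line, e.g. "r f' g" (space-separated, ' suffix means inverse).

  after f: (1 5 2 3 6)
  after g: (1 5)(2 6)(3 4)
  after r: (3 4 5)
  after g': (1 2)(3 6)(4 5)

f g r g'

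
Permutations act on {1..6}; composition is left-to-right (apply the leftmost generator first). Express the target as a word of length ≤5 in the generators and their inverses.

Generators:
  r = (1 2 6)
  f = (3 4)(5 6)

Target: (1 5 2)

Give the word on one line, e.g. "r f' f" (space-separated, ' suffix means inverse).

f' r' f'

  after f': (3 4)(5 6)
  after r': (1 6 5 2)(3 4)
  after f': (1 5 2)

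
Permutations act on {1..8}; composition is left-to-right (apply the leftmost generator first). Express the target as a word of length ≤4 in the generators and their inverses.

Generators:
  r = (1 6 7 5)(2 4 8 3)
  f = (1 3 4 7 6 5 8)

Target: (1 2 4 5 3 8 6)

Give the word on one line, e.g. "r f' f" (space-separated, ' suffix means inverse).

f r

  after f: (1 3 4 7 6 5 8)
  after r: (1 2 4 5 3 8 6)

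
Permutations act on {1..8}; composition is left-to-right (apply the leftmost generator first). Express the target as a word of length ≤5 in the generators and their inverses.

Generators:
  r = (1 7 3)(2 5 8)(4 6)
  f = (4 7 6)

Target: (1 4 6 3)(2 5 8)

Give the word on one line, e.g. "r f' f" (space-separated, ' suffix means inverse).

f f r f'

  after f: (4 7 6)
  after f: (4 6 7)
  after r: (1 7 6 3)(2 5 8)
  after f': (1 4 6 3)(2 5 8)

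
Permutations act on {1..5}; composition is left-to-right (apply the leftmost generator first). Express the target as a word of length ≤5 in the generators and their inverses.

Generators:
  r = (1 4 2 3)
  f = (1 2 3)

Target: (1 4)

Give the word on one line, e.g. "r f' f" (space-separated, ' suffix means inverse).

f' f' r'

  after f': (1 3 2)
  after f': (1 2 3)
  after r': (1 4)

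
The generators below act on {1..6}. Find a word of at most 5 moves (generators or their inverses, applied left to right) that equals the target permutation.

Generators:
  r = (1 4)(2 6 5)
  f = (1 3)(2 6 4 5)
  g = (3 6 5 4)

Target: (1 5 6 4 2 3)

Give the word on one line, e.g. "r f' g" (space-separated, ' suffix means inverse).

r g' r' f' f'

  after r: (1 4)(2 6 5)
  after g': (1 5 2 3 4)
  after r': (1 6 2 3)
  after f': (1 2)(4 6 5)
  after f': (1 5 6 4 2 3)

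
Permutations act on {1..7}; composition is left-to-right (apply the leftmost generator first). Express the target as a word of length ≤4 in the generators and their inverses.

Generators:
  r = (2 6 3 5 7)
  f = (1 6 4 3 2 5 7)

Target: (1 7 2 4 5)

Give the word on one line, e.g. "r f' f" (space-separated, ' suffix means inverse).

f' r' f

  after f': (1 7 5 2 3 4 6)
  after r': (1 5 7 3 4 2 6)
  after f: (1 7 2 4 5)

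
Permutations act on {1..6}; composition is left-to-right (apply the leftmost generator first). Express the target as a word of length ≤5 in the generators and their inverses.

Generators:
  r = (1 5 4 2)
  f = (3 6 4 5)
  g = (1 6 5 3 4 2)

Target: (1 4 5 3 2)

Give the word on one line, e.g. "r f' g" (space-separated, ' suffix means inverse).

  after f': (3 5 4 6)
  after r': (1 2 4 6 3)
  after f': (1 2 6 5 4 3)
  after g': (1 4 5 3 2)

f' r' f' g'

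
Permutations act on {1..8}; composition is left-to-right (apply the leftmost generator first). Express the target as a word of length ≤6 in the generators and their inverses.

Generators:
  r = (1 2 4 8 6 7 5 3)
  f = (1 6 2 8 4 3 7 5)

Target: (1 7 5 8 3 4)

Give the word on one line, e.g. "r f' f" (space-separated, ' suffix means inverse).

  after f: (1 6 2 8 4 3 7 5)
  after f: (1 2 4 7)(3 5 6 8)
  after f: (1 8 7 6 4 5 2 3)
  after r: (1 6 8 5 4 3 2)
  after r: (1 7 5 8 3 4)

f f f r r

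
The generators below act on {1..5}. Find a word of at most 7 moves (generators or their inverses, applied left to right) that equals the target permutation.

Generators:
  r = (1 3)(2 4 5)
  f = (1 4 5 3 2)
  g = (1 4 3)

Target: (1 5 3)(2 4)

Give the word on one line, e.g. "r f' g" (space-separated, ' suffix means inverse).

  after f: (1 4 5 3 2)
  after f: (1 5 2 4 3)
  after g: (1 5 2 3 4)
  after r': (1 4 3 2)
  after f: (1 5 3)(2 4)

f f g r' f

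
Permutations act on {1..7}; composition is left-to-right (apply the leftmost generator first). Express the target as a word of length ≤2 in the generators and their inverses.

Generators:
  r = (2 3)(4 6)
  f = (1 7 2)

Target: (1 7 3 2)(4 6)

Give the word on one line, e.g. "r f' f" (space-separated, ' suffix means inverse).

f r

  after f: (1 7 2)
  after r: (1 7 3 2)(4 6)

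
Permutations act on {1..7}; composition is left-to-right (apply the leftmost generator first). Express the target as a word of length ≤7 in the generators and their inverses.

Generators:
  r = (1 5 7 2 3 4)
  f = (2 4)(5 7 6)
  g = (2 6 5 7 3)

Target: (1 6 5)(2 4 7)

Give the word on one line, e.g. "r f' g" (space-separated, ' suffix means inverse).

  after r': (1 4 3 2 7 5)
  after g: (1 4 2 3 6 5)
  after g: (1 4 6 7 3 5)
  after f: (1 2 4 5)(3 7)
  after g: (1 6 5)(2 4 7)

r' g g f g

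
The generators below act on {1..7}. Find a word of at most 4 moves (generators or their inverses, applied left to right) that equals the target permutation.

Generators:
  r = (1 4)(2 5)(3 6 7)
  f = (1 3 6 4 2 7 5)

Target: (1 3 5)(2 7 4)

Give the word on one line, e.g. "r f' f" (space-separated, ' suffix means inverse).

  after r: (1 4)(2 5)(3 6 7)
  after r: (3 7 6)
  after f: (1 3 5)(2 7 4)

r r f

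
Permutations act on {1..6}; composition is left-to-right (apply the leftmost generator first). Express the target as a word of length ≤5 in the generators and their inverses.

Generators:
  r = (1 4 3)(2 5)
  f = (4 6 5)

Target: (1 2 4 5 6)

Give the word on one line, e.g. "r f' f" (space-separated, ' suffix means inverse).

  after r: (1 4 3)(2 5)
  after f': (1 5 2 6 4 3)
  after r': (1 2 6)
  after f': (1 2 4 5 6)

r f' r' f'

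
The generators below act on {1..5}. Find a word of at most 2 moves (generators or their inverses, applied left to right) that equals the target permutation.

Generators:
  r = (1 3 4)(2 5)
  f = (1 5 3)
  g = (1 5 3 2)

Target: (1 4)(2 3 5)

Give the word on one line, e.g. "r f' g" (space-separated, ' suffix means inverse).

  after r': (1 4 3)(2 5)
  after f: (1 4)(2 3 5)

r' f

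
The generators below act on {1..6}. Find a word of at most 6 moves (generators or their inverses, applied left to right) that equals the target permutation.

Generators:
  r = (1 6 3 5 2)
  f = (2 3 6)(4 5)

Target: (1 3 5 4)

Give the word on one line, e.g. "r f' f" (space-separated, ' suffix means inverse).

f r' r' r'

  after f: (2 3 6)(4 5)
  after r': (1 2 6 5 4 3)
  after r': (1 5 4 6 3 2)
  after r': (1 3 5 4)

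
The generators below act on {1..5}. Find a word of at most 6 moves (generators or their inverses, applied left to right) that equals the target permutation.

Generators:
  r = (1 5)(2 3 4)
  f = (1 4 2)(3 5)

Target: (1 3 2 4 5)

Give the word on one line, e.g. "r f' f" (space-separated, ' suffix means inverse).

r' f' f' f'

  after r': (1 5)(2 4 3)
  after f': (1 3 4 5 2)
  after f': (1 5 4 3)
  after f': (1 3 2 4 5)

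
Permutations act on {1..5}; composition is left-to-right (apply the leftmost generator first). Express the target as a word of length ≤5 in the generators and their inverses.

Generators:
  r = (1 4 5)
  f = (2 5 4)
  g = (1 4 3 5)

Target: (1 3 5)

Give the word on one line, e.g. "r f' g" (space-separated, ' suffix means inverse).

g g r'

  after g: (1 4 3 5)
  after g: (1 3)(4 5)
  after r': (1 3 5)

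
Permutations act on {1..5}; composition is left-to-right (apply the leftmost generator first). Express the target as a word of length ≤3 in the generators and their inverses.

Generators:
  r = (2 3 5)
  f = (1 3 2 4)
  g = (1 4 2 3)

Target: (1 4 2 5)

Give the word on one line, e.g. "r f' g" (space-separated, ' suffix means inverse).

r' f'

  after r': (2 5 3)
  after f': (1 4 2 5)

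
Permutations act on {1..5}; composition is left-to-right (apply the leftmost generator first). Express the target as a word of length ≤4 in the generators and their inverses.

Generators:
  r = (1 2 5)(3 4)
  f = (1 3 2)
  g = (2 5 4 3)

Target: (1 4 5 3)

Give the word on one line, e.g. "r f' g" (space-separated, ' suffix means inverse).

  after f: (1 3 2)
  after r: (1 4 3 5)
  after r: (1 3)(2 5)
  after g': (1 4 5 3)

f r r g'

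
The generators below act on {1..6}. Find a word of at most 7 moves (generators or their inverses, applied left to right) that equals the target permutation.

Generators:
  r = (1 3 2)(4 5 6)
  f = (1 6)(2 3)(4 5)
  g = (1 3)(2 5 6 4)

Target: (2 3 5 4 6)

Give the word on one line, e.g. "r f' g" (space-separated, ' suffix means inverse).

  after r': (1 2 3)(4 6 5)
  after f': (1 3 6 4)
  after f': (1 2 3)(4 6 5)
  after r': (1 3 2)(4 5 6)
  after g: (2 3 5 4 6)

r' f' f' r' g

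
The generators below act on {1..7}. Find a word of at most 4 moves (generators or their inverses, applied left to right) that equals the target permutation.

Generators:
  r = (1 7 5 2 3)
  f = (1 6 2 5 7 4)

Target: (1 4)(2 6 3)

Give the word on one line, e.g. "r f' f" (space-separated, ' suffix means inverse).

  after f': (1 4 7 5 2 6)
  after r': (1 4)(2 6 3)

f' r'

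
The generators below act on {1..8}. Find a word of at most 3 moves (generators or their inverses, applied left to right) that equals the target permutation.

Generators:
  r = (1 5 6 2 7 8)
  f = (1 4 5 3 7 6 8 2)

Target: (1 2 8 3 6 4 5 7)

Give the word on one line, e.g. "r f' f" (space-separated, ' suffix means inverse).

r' f' r

  after r': (1 8 7 2 6 5)
  after f': (1 6 4)(2 7 8 3 5)
  after r: (1 2 8 3 6 4 5 7)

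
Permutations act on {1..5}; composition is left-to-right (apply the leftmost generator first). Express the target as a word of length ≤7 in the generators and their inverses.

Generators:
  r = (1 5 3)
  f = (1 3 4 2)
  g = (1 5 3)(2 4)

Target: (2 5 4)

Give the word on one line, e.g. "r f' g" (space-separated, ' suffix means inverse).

f' f' r' f' f'

  after f': (1 2 4 3)
  after f': (1 4)(2 3)
  after r': (1 4 3 2 5)
  after f': (1 3 4)(2 5)
  after f': (2 5 4)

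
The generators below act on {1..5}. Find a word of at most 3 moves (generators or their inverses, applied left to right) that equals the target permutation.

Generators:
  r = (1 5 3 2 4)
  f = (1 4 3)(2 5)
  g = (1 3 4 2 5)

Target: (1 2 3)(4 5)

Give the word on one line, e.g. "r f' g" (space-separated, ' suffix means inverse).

  after f': (1 3 4)(2 5)
  after r: (1 2 3)(4 5)

f' r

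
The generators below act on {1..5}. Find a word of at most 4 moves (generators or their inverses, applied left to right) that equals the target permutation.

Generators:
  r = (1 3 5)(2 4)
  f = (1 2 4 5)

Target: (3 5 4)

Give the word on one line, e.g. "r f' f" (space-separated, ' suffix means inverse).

  after r': (1 5 3)(2 4)
  after f': (1 4)(3 5)
  after r: (1 2 4 3)
  after f': (3 5 4)

r' f' r f'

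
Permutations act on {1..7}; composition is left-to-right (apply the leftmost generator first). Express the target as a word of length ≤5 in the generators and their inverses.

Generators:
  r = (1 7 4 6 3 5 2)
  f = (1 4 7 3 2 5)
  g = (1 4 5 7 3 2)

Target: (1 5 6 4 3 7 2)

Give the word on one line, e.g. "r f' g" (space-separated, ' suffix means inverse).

f' f' r'

  after f': (1 5 2 3 7 4)
  after f': (1 2 7)(3 4 5)
  after r': (1 5 6 4 3 7 2)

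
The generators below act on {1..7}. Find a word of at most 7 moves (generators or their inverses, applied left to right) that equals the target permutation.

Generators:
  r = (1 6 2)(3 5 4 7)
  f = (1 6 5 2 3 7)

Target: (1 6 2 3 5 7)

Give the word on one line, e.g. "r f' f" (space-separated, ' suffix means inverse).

r' f r' f r

  after r': (1 2 6)(3 7 4 5)
  after f: (1 3)(2 5 7 4)
  after r': (1 7 5 4 6)(2 3)
  after f: (2 7)(4 5)
  after r: (1 6 2 3 5 7)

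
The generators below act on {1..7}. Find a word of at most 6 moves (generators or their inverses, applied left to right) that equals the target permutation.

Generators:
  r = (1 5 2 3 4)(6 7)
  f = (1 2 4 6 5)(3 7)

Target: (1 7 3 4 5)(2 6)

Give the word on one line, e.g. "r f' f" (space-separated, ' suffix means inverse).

r' r' f f f

  after r': (1 4 3 2 5)(6 7)
  after r': (1 3 5 4 2)
  after f: (1 7 3)(5 6)
  after f: (1 3 2 4 6)
  after f: (1 7 3 4 5)(2 6)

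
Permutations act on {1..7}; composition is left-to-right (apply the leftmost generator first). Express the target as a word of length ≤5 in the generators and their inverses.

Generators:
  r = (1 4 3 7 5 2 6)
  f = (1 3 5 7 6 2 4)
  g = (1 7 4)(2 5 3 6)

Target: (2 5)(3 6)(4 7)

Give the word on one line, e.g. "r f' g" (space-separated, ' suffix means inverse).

r' f' g'

  after r': (1 6 2 5 7 3 4)
  after f': (1 7)(2 3)
  after g': (2 5)(3 6)(4 7)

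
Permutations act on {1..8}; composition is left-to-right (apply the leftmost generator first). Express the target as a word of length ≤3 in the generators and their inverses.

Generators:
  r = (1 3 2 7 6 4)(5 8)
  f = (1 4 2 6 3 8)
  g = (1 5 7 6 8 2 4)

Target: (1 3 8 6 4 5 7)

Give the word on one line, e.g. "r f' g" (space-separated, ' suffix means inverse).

r' g r

  after r': (1 4 6 7 2 3)(5 8)
  after g: (2 3 5)(4 8 7)
  after r: (1 3 8 6 4 5 7)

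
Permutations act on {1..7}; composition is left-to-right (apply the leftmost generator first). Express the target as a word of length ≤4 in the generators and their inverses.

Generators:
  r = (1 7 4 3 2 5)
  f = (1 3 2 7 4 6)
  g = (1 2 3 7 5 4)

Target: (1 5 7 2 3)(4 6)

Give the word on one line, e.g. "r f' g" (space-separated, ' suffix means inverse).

  after f: (1 3 2 7 4 6)
  after r: (1 2 4 6 7 3 5)
  after r: (1 5 7 2 3)(4 6)

f r r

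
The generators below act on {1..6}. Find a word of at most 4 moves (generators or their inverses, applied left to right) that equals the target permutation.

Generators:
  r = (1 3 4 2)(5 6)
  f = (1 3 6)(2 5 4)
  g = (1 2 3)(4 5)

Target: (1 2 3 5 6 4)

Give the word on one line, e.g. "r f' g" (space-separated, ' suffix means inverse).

r g'

  after r: (1 3 4 2)(5 6)
  after g': (1 2 3 5 6 4)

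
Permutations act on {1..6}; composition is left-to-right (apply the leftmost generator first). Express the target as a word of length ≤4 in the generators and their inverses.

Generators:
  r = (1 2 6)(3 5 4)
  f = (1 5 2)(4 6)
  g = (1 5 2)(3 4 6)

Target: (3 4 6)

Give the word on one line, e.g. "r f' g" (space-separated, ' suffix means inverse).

f f g

  after f: (1 5 2)(4 6)
  after f: (1 2 5)
  after g: (3 4 6)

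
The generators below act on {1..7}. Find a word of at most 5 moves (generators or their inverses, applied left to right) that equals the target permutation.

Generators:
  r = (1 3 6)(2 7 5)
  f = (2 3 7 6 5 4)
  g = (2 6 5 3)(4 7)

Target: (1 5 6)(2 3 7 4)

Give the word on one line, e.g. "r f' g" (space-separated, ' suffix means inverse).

r g' f' g

  after r: (1 3 6)(2 7 5)
  after g': (1 5 3 2 4 7 6)
  after f': (1 6)(2 5)(3 4)
  after g: (1 5 6)(2 3 7 4)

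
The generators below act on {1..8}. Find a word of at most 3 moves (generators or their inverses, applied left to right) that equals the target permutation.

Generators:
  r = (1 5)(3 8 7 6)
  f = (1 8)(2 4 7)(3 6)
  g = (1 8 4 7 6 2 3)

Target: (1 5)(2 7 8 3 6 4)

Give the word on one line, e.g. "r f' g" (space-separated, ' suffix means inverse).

r' f f

  after r': (1 5)(3 6 7 8)
  after f: (1 5 8 6 2 4 7)
  after f: (1 5)(2 7 8 3 6 4)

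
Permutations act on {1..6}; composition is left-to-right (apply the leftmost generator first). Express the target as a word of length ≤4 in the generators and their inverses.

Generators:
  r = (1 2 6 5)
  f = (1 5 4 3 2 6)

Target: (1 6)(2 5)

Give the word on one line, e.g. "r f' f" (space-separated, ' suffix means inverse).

r' r'

  after r': (1 5 6 2)
  after r': (1 6)(2 5)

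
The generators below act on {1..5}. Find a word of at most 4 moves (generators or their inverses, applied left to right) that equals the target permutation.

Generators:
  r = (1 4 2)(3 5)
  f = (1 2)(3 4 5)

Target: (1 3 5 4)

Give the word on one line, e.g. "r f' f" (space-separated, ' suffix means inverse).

r' r' f'

  after r': (1 2 4)(3 5)
  after r': (1 4 2)
  after f': (1 3 5 4)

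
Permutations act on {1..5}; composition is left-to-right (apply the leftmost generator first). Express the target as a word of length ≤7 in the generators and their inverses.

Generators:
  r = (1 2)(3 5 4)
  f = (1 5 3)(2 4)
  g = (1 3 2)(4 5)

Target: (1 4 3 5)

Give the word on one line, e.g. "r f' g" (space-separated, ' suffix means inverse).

r g' r' g g

  after r: (1 2)(3 5 4)
  after g': (1 3 4)
  after r': (1 4 2)(3 5)
  after g: (1 5 2 3 4)
  after g: (1 4 3 5)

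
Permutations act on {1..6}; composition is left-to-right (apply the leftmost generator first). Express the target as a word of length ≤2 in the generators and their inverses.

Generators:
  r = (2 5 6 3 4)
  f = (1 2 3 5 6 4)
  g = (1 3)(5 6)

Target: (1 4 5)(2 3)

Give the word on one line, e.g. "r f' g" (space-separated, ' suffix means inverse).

f' g

  after f': (1 4 6 5 3 2)
  after g: (1 4 5)(2 3)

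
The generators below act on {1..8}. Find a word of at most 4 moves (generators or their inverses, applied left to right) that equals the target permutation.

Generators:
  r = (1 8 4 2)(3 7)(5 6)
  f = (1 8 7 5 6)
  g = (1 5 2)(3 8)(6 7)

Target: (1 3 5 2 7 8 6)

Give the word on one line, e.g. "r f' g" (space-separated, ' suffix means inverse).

  after f': (1 6 5 7 8)
  after g: (1 7 3 8 5 6 2)
  after f': (1 8 7 3)(2 6)
  after g: (1 3 5 2 7 8 6)

f' g f' g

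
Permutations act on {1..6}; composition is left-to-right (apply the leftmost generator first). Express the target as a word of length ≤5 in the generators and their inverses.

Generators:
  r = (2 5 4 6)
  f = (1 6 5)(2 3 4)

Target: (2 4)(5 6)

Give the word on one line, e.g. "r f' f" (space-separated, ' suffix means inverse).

  after f': (1 5 6)(2 4 3)
  after r': (1 2 5 4 3 6)
  after r': (1 6)(3 4)
  after f: (1 5)(2 3)
  after f: (2 4)(5 6)

f' r' r' f f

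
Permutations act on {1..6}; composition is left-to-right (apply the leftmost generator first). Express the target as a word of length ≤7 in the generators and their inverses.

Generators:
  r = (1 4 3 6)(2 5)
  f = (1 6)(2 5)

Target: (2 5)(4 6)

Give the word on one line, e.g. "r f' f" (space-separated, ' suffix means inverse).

f r' f' r f

  after f: (1 6)(2 5)
  after r': (1 3 4)
  after f': (1 3 4 6)(2 5)
  after r: (1 6 4)
  after f: (2 5)(4 6)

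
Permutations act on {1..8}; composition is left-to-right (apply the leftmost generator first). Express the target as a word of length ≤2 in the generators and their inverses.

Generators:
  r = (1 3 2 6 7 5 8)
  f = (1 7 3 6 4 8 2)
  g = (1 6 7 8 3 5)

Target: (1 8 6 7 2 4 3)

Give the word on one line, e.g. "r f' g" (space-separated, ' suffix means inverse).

  after f': (1 2 8 4 6 3 7)
  after f': (1 8 6 7 2 4 3)

f' f'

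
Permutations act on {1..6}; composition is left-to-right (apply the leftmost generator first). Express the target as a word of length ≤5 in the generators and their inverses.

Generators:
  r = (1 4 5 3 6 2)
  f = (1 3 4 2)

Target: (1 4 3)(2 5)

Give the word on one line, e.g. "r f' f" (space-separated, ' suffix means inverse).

r' f r' f r

  after r': (1 2 6 3 5 4)
  after f: (2 6 4 3 5)
  after r': (1 2 3 4 5 6)
  after f: (2 4 5 6 3)
  after r: (1 4 3)(2 5)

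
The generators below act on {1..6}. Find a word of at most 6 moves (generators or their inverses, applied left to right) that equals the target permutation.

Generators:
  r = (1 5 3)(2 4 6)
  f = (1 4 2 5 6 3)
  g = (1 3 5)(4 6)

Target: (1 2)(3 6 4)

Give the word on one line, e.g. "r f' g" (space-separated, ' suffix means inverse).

g r g' f r

  after g: (1 3 5)(4 6)
  after r: (2 4)
  after g': (1 5 3)(2 6 4)
  after f: (1 6 2 3 4 5)
  after r: (1 2)(3 6 4)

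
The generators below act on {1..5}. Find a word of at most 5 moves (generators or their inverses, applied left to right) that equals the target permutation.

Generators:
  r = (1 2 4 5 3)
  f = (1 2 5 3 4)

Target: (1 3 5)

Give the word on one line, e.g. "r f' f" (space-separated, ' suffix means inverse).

r f f

  after r: (1 2 4 5 3)
  after f: (1 5 4 3 2)
  after f: (1 3 5)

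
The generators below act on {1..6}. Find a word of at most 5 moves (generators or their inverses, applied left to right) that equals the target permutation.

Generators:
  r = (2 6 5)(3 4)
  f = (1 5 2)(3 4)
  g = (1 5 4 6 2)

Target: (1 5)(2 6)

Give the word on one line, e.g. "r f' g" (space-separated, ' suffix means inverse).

r' r' f' f'

  after r': (2 5 6)(3 4)
  after r': (2 6 5)
  after f': (1 2 6)(3 4)
  after f': (1 5)(2 6)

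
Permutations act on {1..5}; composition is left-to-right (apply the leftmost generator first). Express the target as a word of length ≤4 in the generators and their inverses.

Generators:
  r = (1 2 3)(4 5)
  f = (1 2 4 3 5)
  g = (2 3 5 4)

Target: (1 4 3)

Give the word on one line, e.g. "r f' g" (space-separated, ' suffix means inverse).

  after r: (1 2 3)(4 5)
  after g': (1 4 3)

r g'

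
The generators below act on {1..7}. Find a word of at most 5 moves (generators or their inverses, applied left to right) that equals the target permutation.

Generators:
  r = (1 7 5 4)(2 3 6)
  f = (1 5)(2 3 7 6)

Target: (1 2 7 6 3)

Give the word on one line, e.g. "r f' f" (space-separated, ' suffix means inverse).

  after r: (1 7 5 4)(2 3 6)
  after f': (1 3 7)(4 5)
  after r: (1 6 2 3 5)
  after f: (1 2 7 6 3)

r f' r f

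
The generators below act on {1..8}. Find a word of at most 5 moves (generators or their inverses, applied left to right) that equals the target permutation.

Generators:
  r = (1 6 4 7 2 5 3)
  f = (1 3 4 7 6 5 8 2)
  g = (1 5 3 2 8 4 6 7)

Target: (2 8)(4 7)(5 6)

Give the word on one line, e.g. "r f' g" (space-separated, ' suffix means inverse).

  after g: (1 5 3 2 8 4 6 7)
  after r: (1 3 5)(2 8 7 6)
  after r: (2 8)(4 7)(5 6)

g r r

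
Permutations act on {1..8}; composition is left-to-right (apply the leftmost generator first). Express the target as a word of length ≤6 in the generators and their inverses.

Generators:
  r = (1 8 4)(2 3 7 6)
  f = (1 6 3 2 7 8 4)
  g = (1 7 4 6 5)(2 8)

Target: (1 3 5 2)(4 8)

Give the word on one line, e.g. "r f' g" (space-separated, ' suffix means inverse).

  after f': (1 4 8 7 2 3 6)
  after f': (1 8 2 6 4 7 3)
  after g': (1 2 4)(3 5 6 7)
  after r: (1 3 5 2)(4 8)

f' f' g' r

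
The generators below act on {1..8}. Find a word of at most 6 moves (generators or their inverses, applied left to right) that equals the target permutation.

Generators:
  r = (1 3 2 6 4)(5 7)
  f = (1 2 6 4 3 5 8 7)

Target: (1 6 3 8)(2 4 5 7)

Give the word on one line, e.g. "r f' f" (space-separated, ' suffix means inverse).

f r' f' r'

  after f: (1 2 6 4 3 5 8 7)
  after r': (1 3 7 4)(5 8)
  after f': (1 4 7 6 2)(3 8)
  after r': (1 6 3 8)(2 4 5 7)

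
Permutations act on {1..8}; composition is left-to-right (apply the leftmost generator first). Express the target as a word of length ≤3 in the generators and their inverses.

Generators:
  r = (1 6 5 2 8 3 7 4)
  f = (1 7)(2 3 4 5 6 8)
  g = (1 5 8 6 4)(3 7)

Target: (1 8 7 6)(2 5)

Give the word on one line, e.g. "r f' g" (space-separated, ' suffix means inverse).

  after r: (1 6 5 2 8 3 7 4)
  after g': (1 8 7 6)(2 5)

r g'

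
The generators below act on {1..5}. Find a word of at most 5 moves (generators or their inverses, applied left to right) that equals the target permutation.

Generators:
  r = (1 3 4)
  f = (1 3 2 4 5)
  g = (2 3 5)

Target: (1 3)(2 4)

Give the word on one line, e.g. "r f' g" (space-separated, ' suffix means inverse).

  after g': (2 5 3)
  after g': (2 3 5)
  after r': (1 4 3 5 2)
  after g': (1 4 2)
  after r': (1 3)(2 4)

g' g' r' g' r'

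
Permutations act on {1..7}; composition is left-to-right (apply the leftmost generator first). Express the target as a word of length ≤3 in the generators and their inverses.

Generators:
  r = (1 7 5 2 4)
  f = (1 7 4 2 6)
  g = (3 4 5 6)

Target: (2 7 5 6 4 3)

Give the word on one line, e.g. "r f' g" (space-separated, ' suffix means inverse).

g' r f'

  after g': (3 6 5 4)
  after r: (1 7 5)(2 4 3 6)
  after f': (2 7 5 6 4 3)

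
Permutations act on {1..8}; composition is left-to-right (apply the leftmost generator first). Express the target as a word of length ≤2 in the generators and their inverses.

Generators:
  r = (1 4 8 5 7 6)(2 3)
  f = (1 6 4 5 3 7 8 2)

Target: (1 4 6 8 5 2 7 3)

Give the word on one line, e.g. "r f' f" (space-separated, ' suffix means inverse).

r' f

  after r': (1 6 7 5 8 4)(2 3)
  after f: (1 4 6 8 5 2 7 3)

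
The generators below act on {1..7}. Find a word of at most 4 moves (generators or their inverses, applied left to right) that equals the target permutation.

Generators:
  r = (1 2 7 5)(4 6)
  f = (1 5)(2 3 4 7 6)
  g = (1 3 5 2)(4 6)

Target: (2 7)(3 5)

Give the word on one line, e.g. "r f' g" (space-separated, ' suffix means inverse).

g' r'

  after g': (1 2 5 3)(4 6)
  after r': (2 7)(3 5)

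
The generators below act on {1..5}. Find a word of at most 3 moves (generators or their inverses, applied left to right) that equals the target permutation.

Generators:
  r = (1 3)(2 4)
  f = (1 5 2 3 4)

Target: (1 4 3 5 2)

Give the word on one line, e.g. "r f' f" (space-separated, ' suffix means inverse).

  after r: (1 3)(2 4)
  after f: (1 4 3 5 2)

r f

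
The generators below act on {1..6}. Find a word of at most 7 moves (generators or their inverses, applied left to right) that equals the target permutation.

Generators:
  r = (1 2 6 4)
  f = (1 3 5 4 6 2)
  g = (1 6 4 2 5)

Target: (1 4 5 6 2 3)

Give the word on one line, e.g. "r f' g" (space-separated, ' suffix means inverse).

  after g: (1 6 4 2 5)
  after f': (1 4 6 5 2 3)
  after r: (2 3)(5 6)
  after r: (1 2 3 6 5 4)
  after g': (1 4 5 6 2 3)

g f' r r g'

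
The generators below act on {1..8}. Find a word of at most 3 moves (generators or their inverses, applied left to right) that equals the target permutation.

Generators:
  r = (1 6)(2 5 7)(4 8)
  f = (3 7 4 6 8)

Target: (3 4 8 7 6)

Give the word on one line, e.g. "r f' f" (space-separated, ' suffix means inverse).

  after f': (3 8 6 4 7)
  after f': (3 6 7 8 4)
  after f': (3 4 8 7 6)

f' f' f'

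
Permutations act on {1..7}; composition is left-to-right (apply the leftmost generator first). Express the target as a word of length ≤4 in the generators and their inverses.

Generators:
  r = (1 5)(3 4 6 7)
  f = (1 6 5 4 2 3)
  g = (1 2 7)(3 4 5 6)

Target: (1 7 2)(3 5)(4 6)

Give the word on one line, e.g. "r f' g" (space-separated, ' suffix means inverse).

  after g: (1 2 7)(3 4 5 6)
  after g: (1 7 2)(3 5)(4 6)

g g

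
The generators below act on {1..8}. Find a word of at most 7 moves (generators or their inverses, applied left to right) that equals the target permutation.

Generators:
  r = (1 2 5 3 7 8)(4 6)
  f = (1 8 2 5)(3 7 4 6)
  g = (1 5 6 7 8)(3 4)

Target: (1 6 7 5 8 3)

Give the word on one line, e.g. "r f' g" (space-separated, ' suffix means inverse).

  after r': (1 8 7 3 5 2)(4 6)
  after r': (1 7 5)(2 8 3)
  after r': (1 3)(2 7)(4 6)(5 8)
  after g: (1 4 7 2 8 6 3 5)
  after f: (1 6 7 5 8 3)

r' r' r' g f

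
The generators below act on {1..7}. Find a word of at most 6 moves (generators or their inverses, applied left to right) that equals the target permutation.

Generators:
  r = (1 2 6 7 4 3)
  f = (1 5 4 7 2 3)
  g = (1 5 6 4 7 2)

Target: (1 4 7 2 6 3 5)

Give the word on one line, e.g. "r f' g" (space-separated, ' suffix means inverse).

  after r': (1 3 4 7 6 2)
  after r': (1 4 6)(2 3 7)
  after r': (1 7)(2 4)(3 6)
  after g': (1 4 7 2 6 3 5)

r' r' r' g'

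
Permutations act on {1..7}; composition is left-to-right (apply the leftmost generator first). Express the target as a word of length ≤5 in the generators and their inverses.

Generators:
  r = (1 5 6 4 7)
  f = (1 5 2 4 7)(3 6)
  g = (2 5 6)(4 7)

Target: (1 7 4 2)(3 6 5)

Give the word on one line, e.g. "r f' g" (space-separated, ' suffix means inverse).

g' g' f'

  after g': (2 6 5)(4 7)
  after g': (2 5 6)
  after f': (1 7 4 2)(3 6 5)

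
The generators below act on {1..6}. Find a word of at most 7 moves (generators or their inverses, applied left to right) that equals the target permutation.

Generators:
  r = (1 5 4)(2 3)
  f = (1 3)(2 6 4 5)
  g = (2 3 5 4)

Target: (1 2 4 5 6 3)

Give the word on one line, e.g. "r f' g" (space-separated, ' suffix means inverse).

  after r': (1 4 5)(2 3)
  after f: (1 5 3 6 4 2)
  after r': (2 4 3 6 5)
  after f: (1 3 4)(2 5 6)
  after r: (1 2 4 5 6 3)

r' f r' f r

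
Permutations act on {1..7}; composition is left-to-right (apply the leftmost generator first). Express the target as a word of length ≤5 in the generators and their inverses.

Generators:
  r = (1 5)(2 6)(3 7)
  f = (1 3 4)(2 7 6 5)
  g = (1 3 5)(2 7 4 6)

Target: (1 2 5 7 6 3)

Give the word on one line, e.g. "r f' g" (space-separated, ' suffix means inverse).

g f g' f r'

  after g: (1 3 5)(2 7 4 6)
  after f: (1 4 5 3 2 6 7)
  after g': (1 7 5)(2 4 3 6)
  after f: (1 6 7 2)(3 5)
  after r': (1 2 5 7 6 3)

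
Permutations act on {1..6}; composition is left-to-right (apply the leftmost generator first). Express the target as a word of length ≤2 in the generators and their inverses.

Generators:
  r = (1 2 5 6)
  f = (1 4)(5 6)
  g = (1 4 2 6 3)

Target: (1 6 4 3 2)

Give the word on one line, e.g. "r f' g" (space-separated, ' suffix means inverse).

g' g'

  after g': (1 3 6 2 4)
  after g': (1 6 4 3 2)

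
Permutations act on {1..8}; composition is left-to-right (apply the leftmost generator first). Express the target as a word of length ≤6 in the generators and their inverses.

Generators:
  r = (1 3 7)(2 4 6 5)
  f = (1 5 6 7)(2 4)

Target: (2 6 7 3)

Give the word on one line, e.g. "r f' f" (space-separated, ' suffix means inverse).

r f' r r

  after r: (1 3 7)(2 4 6 5)
  after f': (1 3 6)(4 5)
  after r: (1 7)(2 4)(3 5 6)
  after r: (2 6 7 3)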